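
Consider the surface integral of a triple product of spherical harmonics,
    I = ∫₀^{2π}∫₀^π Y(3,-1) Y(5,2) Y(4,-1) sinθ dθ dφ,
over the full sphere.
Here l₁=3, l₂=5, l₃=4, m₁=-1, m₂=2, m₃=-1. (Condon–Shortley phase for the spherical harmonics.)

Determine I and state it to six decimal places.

m-sum 0 ✓  L=12 even ✓  2≤4≤8 ✓
Π(2lᵢ+1) = 7×11×9 = 693
triangle coeff Δ(3,5,4) = 1/180180
Σ_t [1,3]: t=1:−1/576 t=2:+1/144 t=3:−1/576 = 1/288
(3j)²=20/1001 [(3 5 4; 0 0 0)], sign=+1
Σ_t [2,4]: t=2:+1/960 t=3:−1/288 t=4:+1/1728 = -1/540
(3j)²=128/6435 [(3 5 4; -1 2 -1)], sign=+1
⇒ 4πI² = 512/1859
I = (+1)√(512/1859/(4π)) = 0.14804384

0.148044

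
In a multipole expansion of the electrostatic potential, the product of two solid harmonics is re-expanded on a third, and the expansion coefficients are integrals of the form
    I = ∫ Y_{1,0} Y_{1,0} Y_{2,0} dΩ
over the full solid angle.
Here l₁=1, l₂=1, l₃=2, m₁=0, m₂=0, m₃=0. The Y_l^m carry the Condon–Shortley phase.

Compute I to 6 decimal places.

m-sum 0 ✓  L=4 even ✓  0≤2≤2 ✓
Π(2lᵢ+1) = 3×3×5 = 45
triangle coeff Δ(1,1,2) = 1/30
Σ_t [0,0]: t=0:+1/1 = 1/1
(3j)²=2/15 [(1 1 2; 0 0 0)], sign=+1
(m-triple is (0,0,0) — same symbol as above.)
⇒ 4πI² = 4/5
I = (+1)√(4/5/(4π)) = 0.25231325

0.252313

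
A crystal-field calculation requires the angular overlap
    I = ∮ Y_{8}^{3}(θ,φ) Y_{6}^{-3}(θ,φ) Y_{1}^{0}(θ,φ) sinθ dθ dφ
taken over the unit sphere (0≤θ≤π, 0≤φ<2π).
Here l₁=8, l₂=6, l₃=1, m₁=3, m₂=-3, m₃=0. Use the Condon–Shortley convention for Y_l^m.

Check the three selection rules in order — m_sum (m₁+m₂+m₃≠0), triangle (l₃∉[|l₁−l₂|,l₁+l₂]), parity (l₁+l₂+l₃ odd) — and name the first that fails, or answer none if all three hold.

triangle

m₁+m₂+m₃ = 3 − 3 + 0 = 0  ✓
triangle: |8−6|=2 ≤ l₃=1 ≤ 8+6=14  ✗
parity: l₁+l₂+l₃ = 15 is odd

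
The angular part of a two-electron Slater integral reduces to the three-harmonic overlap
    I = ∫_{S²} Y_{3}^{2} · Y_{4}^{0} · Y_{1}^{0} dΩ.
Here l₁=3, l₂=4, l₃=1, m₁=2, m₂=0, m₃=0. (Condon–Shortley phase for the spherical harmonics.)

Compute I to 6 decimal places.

2 + 0 + 0 = 2 ≠ 0: azimuthal integral kills it; I = 0

0.000000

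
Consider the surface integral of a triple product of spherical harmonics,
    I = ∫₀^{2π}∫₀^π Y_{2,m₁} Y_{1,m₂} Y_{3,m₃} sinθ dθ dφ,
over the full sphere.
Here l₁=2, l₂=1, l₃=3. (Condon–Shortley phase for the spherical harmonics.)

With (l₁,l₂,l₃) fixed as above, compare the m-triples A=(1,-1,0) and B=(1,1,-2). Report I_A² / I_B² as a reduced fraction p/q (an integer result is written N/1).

3/10

l's match ⇒ only the (l;m) 3-j factors differ between A and B.
A: triangle coeff Δ(2,1,3) = 1/105; Σ_t [0,0]: t=0:+1/12 = 1/12; (3j)²=1/35 [(2 1 3; 1 -1 0)], sign=-1
B: triangle coeff Δ(2,1,3) = 1/105; Σ_t [0,0]: t=0:+1/12 = 1/12; (3j)²=2/21 [(2 1 3; 1 1 -2)], sign=-1
I_A²/I_B² = (1/35)/(2/21) = 3/10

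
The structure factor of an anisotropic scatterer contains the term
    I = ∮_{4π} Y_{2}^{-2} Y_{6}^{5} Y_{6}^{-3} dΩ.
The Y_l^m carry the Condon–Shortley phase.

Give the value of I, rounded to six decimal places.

0.120286

m-sum 0 ✓  L=14 even ✓  4≤6≤8 ✓
Π(2lᵢ+1) = 5×13×13 = 845
triangle coeff Δ(2,6,6) = 1/90090
Σ_t [0,2]: t=0:+1/69120 t=1:−1/14400 t=2:+1/69120 = -7/172800
(3j)²=14/715 [(2 6 6; 0 0 0)], sign=-1
Σ_t [2,2]: t=2:+1/1451520 = 1/1451520
(3j)²=1/91 [(2 6 6; -2 5 -3)], sign=-1
⇒ 4πI² = 2/11
I = (+1)√(2/11/(4π)) = 0.12028562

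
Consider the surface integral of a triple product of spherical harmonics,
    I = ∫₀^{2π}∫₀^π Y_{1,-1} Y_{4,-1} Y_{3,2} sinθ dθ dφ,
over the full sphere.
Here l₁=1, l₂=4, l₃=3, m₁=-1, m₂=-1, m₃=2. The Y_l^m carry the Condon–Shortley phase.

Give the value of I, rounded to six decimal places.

Rules hold: Σm=0, L=8 even, 3≤3≤5.
N = 3·9·7 = 189
Δ = 2!·0!·6!/9! = 1/252
Racah Σ t=1..1: t=1:−1/36 = -1/36
⇒ 3j(1 4 3; 0 0 0)² = 4/63, sgn +1
Racah Σ t=2..2: t=2:+1/240 = 1/240
⇒ 3j(1 4 3; -1 -1 2)² = 1/84, sgn -1
4πI² = N·(3j₀)²·(3jₘ)² = 1/7
I = -1·√(0.142857/4π) = -0.10662181

-0.106622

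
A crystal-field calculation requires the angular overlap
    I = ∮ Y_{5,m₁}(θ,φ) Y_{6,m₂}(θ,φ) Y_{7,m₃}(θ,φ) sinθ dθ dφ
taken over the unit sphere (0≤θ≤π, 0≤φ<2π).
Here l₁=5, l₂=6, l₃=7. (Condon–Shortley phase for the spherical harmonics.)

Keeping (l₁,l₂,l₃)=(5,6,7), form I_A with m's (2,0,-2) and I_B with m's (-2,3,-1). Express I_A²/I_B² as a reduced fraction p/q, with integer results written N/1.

630/529

Shared (l₁,l₂,l₃)=(5,6,7): N and (l;000)² cancel in I_A²/I_B².
A: Δ = 4!·6!·8!/19! = 1/174594420; Racah Σ t=0..3: t=0:+1/1244160 t=1:−1/207360 t=2:+1/276480 t=3:−1/3110400 = -1/1382400; ⇒ 3j(5 6 7; 2 0 -2)² = 189/92378, sgn +1
B: Δ = 4!·6!·8!/19! = 1/174594420; Racah Σ t=1..4: t=1:−1/174182400 t=2:+1/2419200 t=3:−1/414720 t=4:+1/622080 = -23/58060800; ⇒ 3j(5 6 7; -2 3 -1)² = 1587/923780, sgn -1
I_A²/I_B² = (189/92378)/(1587/923780) = 630/529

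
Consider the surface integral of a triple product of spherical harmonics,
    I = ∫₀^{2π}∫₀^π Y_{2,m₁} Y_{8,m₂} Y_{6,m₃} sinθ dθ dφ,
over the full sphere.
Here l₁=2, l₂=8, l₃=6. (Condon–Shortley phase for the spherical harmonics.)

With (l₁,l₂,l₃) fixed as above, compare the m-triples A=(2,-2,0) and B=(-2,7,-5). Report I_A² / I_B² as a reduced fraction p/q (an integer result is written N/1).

2/13

Shared (l₁,l₂,l₃)=(2,8,6): N and (l;000)² cancel in I_A²/I_B².
A: Δ = 4!·0!·12!/17! = 1/30940; Racah Σ t=0..0: t=0:+1/12441600 = 1/12441600; ⇒ 3j(2 8 6; 2 -2 0)² = 3/442, sgn +1
B: Δ = 4!·0!·12!/17! = 1/30940; Racah Σ t=4..4: t=4:+1/958003200 = 1/958003200; ⇒ 3j(2 8 6; -2 7 -5)² = 3/68, sgn -1
I_A²/I_B² = (3/442)/(3/68) = 2/13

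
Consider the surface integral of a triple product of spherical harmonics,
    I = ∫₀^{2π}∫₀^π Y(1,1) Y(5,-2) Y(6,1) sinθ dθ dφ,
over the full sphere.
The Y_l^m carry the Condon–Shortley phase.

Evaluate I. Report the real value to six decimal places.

-0.129207

Checks pass: Σm=0; 12 even; l₃=6∈[4,6].
(2·1+1)(2·5+1)(2·6+1) = 429
Δ: 0! 2! 10! / 13! → 1/858
sum: t=0:+1/14400 = 1/14400
3j²(1 5 6; 0 0 0) = Δ·Π!·Σ² = 6/143  (sign +1)
sum: t=0:+1/60480 = 1/60480
3j²(1 5 6; 1 -2 1) = Δ·Π!·Σ² = 5/429  (sign -1)
combine: 4πI² = 429·6/143·5/429 = 30/143
take √, sign -1: I = -0.12920749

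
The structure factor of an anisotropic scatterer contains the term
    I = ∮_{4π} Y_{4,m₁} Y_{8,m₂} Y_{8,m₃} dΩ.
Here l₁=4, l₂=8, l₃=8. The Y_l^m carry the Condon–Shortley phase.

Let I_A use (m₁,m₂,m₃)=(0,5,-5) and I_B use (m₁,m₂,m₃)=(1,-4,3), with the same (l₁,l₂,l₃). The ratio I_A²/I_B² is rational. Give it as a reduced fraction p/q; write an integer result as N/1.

169/147

l's match ⇒ only the (l;m) 3-j factors differ between A and B.
A: triangle coeff Δ(4,8,8) = 1/185175900; Σ_t [1,4]: t=1:−1/17244057600 t=2:+1/638668800 t=3:−1/261273600 t=4:+1/1254113280 = -1/656916480; (3j)²=13/1292 [(4 8 8; 0 5 -5)], sign=+1
B: triangle coeff Δ(4,8,8) = 1/185175900; Σ_t [0,3]: t=0:+1/139345920 t=1:−1/52254720 t=2:+1/174182400 t=3:−1/5748019200 = -7/1094860800; (3j)²=147/16796 [(4 8 8; 1 -4 3)], sign=+1
I_A²/I_B² = (13/1292)/(147/16796) = 169/147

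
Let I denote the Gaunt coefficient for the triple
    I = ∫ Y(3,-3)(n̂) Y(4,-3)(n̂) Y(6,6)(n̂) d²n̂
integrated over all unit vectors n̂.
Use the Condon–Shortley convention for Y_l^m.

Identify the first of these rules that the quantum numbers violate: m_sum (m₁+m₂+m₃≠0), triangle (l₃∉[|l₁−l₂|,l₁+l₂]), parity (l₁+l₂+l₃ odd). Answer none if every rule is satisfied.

m₁+m₂+m₃ = -3 − 3 + 6 = 0  ✓
triangle: |3−4|=1 ≤ l₃=6 ≤ 3+4=7  ✓
parity: l₁+l₂+l₃ = 13 is odd  ✗

parity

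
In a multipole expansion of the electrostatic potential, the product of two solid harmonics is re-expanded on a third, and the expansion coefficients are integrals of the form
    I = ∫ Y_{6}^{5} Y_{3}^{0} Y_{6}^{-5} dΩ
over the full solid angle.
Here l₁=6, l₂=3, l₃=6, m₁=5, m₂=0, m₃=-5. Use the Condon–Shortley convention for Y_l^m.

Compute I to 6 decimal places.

0.000000

l₁+l₂+l₃=15 is odd: 3j(l;000)=0 ⇒ I=0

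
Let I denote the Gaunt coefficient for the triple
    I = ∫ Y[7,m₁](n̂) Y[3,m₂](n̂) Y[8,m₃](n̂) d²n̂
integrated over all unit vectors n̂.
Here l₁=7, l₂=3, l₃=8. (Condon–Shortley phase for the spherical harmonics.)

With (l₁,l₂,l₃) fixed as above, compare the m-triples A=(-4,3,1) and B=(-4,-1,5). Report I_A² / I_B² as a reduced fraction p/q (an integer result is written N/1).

28875/45253

l's match ⇒ only the (l;m) 3-j factors differ between A and B.
A: triangle coeff Δ(7,3,8) = 1/5290740; Σ_t [2,2]: t=2:+1/104509440 = 1/104509440; (3j)²=275/50388 [(7 3 8; -4 3 1)], sign=-1
B: triangle coeff Δ(7,3,8) = 1/5290740; Σ_t [0,2]: t=0:+1/319334400 t=1:−1/43545600 t=2:+1/104509440 = -59/5748019200; (3j)²=3481/406980 [(7 3 8; -4 -1 5)], sign=+1
I_A²/I_B² = (275/50388)/(3481/406980) = 28875/45253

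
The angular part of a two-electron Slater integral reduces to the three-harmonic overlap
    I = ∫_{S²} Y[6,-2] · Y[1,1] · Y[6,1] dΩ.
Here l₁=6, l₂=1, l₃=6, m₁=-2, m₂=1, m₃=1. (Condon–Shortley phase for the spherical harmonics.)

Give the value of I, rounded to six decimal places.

l₁+l₂+l₃=13 is odd: 3j(l;000)=0 ⇒ I=0

0.000000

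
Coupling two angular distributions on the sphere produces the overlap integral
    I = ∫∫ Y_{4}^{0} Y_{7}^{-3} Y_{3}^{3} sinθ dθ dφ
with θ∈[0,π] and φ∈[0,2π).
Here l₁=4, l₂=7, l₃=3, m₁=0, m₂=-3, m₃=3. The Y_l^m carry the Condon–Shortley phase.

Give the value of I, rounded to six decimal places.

Rules hold: Σm=0, L=14 even, 3≤3≤11.
N = 9·15·7 = 945
Δ = 8!·0!·6!/15! = 1/45045
Racah Σ t=4..4: t=4:+1/20736 = 1/20736
⇒ 3j(4 7 3; 0 0 0)² = 35/1287, sgn -1
Racah Σ t=4..4: t=4:+1/414720 = 1/414720
⇒ 3j(4 7 3; 0 -3 3)² = 2/429, sgn +1
4πI² = N·(3j₀)²·(3jₘ)² = 2450/20449
I = -1·√(0.11981/4π) = -0.09764322

-0.097643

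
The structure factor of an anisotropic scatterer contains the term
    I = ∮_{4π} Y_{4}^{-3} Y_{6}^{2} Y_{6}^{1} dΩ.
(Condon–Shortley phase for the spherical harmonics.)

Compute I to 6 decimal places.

-0.039511

Rules hold: Σm=0, L=16 even, 2≤6≤10.
N = 9·13·13 = 1521
Δ = 4!·4!·8!/17! = 1/15315300
Racah Σ t=0..4: t=0:+1/829440 t=1:−1/25920 t=2:+1/9216 t=3:−1/25920 t=4:+1/829440 = 7/207360
⇒ 3j(4 6 6; 0 0 0)² = 28/2431, sgn +1
Racah Σ t=3..4: t=3:−1/103680 t=4:+1/82944 = 1/414720
⇒ 3j(4 6 6; -3 2 1)² = 49/43758, sgn -1
4πI² = N·(3j₀)²·(3jₘ)² = 686/34969
I = -1·√(0.0196174/4π) = -0.03951077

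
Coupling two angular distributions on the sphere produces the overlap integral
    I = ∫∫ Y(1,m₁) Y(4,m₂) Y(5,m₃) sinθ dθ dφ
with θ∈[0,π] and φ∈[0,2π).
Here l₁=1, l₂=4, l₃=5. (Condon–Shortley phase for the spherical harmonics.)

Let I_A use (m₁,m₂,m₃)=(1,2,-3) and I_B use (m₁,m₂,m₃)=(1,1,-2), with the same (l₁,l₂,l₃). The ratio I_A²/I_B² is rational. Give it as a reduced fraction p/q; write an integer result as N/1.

Same 1,4,5: normalisation and zero-m 3j drop out of the ratio.
A: Δ: 0! 2! 8! / 11! → 1/495; sum: t=0:+1/2880 = 1/2880; 3j²(1 4 5; 1 2 -3) = Δ·Π!·Σ² = 28/495  (sign +1)
B: Δ: 0! 2! 8! / 11! → 1/495; sum: t=0:+1/1440 = 1/1440; 3j²(1 4 5; 1 1 -2) = Δ·Π!·Σ² = 7/165  (sign -1)
I_A²/I_B² = (28/495)/(7/165) = 4/3

4/3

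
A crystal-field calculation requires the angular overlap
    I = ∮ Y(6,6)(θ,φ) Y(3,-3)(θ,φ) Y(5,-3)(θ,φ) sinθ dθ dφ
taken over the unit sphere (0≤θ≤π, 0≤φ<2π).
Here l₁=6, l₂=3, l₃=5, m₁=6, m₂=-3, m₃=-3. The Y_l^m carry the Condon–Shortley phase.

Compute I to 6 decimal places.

-0.119512

Checks pass: Σm=0; 14 even; l₃=5∈[3,9].
(2·6+1)(2·3+1)(2·5+1) = 1001
Δ: 4! 8! 2! / 15! → 1/675675
sum: t=1:−1/8640 t=2:+1/2304 t=3:−1/8640 = 7/34560
3j²(6 3 5; 0 0 0) = Δ·Π!·Σ² = 7/429  (sign -1)
sum: t=0:+1/1935360 = 1/1935360
3j²(6 3 5; 6 -3 -3) = Δ·Π!·Σ² = 1/91  (sign +1)
combine: 4πI² = 1001·7/429·1/91 = 7/39
take √, sign -1: I = -0.11951207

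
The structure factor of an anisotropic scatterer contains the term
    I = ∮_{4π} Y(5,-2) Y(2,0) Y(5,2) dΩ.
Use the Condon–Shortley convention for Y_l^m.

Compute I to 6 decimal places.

0.097044

Rules hold: Σm=0, L=12 even, 3≤5≤7.
N = 11·5·11 = 605
Δ = 2!·8!·2!/13! = 1/38610
Racah Σ t=0..2: t=0:+1/2880 t=1:−1/576 t=2:+1/2880 = -1/960
⇒ 3j(5 2 5; 0 0 0)² = 10/429, sgn +1
Racah Σ t=0..2: t=0:+1/20160 t=1:−1/1440 t=2:+1/2880 = -1/3360
⇒ 3j(5 2 5; -2 0 2)² = 6/715, sgn +1
4πI² = N·(3j₀)²·(3jₘ)² = 20/169
I = +1·√(0.118343/4π) = 0.09704356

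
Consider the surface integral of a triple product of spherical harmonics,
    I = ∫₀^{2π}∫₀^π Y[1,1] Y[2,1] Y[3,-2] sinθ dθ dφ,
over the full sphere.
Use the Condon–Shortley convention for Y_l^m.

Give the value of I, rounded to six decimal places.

Rules hold: Σm=0, L=6 even, 1≤3≤3.
N = 3·5·7 = 105
Δ = 0!·2!·4!/7! = 1/105
Racah Σ t=0..0: t=0:+1/4 = 1/4
⇒ 3j(1 2 3; 0 0 0)² = 3/35, sgn -1
Racah Σ t=0..0: t=0:+1/12 = 1/12
⇒ 3j(1 2 3; 1 1 -2)² = 2/21, sgn -1
4πI² = N·(3j₀)²·(3jₘ)² = 6/7
I = +1·√(0.857143/4π) = 0.26116903

0.261169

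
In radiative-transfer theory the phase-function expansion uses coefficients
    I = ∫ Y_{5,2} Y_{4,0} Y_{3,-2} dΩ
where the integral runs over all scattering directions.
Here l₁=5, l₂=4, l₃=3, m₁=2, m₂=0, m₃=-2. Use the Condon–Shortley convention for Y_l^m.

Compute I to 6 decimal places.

Checks pass: Σm=0; 12 even; l₃=3∈[1,9].
(2·5+1)(2·4+1)(2·3+1) = 693
Δ: 6! 4! 2! / 13! → 1/180180
sum: t=2:+1/576 t=3:−1/144 t=4:+1/576 = -1/288
3j²(5 4 3; 0 0 0) = Δ·Π!·Σ² = 20/1001  (sign +1)
sum: t=2:+1/576 t=3:−1/864 = 1/1728
3j²(5 4 3; 2 0 -2) = Δ·Π!·Σ² = 5/1287  (sign -1)
combine: 4πI² = 693·20/1001·5/1287 = 100/1859
take √, sign -1: I = -0.06542675

-0.065427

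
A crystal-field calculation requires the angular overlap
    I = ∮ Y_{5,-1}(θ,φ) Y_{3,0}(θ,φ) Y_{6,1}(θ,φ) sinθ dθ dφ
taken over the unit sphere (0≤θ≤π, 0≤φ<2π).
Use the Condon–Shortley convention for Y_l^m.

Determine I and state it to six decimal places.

-0.123080

Checks pass: Σm=0; 14 even; l₃=6∈[2,8].
(2·5+1)(2·3+1)(2·6+1) = 1001
Δ: 2! 8! 4! / 15! → 1/675675
sum: t=0:+1/8640 t=1:−1/2304 t=2:+1/8640 = -7/34560
3j²(5 3 6; 0 0 0) = Δ·Π!·Σ² = 7/429  (sign -1)
sum: t=0:+1/17280 t=1:−1/2880 t=2:+1/6912 = -1/6912
3j²(5 3 6; -1 0 1) = Δ·Π!·Σ² = 5/429  (sign +1)
combine: 4πI² = 1001·7/429·5/429 = 245/1287
take √, sign -1: I = -0.12308038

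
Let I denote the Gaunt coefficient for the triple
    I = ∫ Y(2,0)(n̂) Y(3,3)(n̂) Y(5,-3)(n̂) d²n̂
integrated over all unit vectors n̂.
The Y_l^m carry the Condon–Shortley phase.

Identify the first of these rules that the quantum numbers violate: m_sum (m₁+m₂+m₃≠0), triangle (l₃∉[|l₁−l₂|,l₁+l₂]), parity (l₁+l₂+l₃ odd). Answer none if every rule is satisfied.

none

Σmᵢ = 0  ✓
l₃∈[|l₁−l₂|,l₁+l₂]=[1,5], have l₃=5  ✓
Σlᵢ = 10 ⇒ even  ✓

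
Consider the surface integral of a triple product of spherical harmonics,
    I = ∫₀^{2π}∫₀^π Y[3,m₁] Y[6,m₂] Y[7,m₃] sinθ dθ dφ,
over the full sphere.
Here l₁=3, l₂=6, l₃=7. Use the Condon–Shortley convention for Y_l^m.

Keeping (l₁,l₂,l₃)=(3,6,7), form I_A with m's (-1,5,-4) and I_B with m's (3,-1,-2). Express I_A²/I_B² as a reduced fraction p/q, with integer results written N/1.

20449/19845

Same 3,6,7: normalisation and zero-m 3j drop out of the ratio.
A: Δ: 2! 4! 10! / 17! → 1/2042040; sum: t=1:−1/21772800 t=2:+1/2903040 = 13/43545600; 3j²(3 6 7; -1 5 -4) = Δ·Π!·Σ² = 143/7140  (sign -1)
B: Δ: 2! 4! 10! / 17! → 1/2042040; sum: t=0:+1/691200 = 1/691200; 3j²(3 6 7; 3 -1 -2) = Δ·Π!·Σ² = 189/9724  (sign -1)
I_A²/I_B² = (143/7140)/(189/9724) = 20449/19845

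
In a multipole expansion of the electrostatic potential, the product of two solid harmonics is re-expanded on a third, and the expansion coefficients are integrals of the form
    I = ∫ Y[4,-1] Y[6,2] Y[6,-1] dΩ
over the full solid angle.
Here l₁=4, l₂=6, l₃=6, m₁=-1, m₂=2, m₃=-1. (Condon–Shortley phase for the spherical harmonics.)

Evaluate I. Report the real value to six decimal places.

0.113069

Rules hold: Σm=0, L=16 even, 2≤6≤10.
N = 9·13·13 = 1521
Δ = 4!·4!·8!/17! = 1/15315300
Racah Σ t=0..4: t=0:+1/829440 t=1:−1/25920 t=2:+1/9216 t=3:−1/25920 t=4:+1/829440 = 7/207360
⇒ 3j(4 6 6; 0 0 0)² = 28/2431, sgn +1
Racah Σ t=1..4: t=1:−1/725760 t=2:+1/34560 t=3:−1/17280 t=4:+1/82944 = -53/2903040
⇒ 3j(4 6 6; -1 2 -1)² = 2809/306306, sgn +1
4πI² = N·(3j₀)²·(3jₘ)² = 5618/34969
I = +1·√(0.160657/4π) = 0.11306920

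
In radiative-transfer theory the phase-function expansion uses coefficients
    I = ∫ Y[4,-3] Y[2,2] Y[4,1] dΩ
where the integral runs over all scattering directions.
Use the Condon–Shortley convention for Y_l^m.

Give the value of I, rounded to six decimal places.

0.159270

Checks pass: Σm=0; 10 even; l₃=4∈[2,6].
(2·4+1)(2·2+1)(2·4+1) = 405
Δ: 2! 6! 2! / 11! → 1/13860
sum: t=0:+1/192 t=1:−1/36 t=2:+1/192 = -5/288
3j²(4 2 4; 0 0 0) = Δ·Π!·Σ² = 20/693  (sign -1)
sum: t=2:+1/480 = 1/480
3j²(4 2 4; -3 2 1) = Δ·Π!·Σ² = 3/110  (sign -1)
combine: 4πI² = 405·20/693·3/110 = 270/847
take √, sign +1: I = 0.15927046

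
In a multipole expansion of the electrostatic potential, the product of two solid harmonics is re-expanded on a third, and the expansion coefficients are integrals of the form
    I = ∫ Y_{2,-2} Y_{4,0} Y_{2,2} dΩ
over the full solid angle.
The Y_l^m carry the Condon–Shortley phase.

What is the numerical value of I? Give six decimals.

0.040299

m-sum 0 ✓  L=8 even ✓  2≤2≤6 ✓
Π(2lᵢ+1) = 5×9×5 = 225
triangle coeff Δ(2,4,2) = 1/630
Σ_t [2,2]: t=2:+1/16 = 1/16
(3j)²=2/35 [(2 4 2; 0 0 0)], sign=+1
Σ_t [4,4]: t=4:+1/576 = 1/576
(3j)²=1/630 [(2 4 2; -2 0 2)], sign=+1
⇒ 4πI² = 1/49
I = (+1)√(1/49/(4π)) = 0.04029926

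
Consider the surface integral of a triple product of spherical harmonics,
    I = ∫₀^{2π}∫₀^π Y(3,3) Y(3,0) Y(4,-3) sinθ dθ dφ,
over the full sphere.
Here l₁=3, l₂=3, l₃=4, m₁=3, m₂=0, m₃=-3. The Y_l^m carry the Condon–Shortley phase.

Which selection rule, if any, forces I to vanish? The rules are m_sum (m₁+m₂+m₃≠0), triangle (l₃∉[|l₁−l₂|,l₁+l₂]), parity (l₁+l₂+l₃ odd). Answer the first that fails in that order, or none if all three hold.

none

Σmᵢ = 0  ✓
l₃∈[|l₁−l₂|,l₁+l₂]=[0,6], have l₃=4  ✓
Σlᵢ = 10 ⇒ even  ✓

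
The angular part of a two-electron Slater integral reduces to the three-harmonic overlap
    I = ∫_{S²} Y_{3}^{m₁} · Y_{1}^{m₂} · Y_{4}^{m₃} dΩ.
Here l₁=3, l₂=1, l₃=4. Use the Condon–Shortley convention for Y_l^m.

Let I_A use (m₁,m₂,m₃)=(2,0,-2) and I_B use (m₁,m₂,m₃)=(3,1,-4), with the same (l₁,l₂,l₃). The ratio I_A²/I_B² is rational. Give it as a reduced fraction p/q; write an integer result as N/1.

3/7

Same 3,1,4: normalisation and zero-m 3j drop out of the ratio.
A: Δ: 0! 6! 2! / 9! → 1/252; sum: t=0:+1/120 = 1/120; 3j²(3 1 4; 2 0 -2) = Δ·Π!·Σ² = 1/21  (sign +1)
B: Δ: 0! 6! 2! / 9! → 1/252; sum: t=0:+1/1440 = 1/1440; 3j²(3 1 4; 3 1 -4) = Δ·Π!·Σ² = 1/9  (sign +1)
I_A²/I_B² = (1/21)/(1/9) = 3/7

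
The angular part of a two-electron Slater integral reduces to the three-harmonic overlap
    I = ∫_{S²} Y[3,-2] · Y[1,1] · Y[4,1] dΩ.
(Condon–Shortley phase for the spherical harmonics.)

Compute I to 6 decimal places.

Checks pass: Σm=0; 8 even; l₃=4∈[2,4].
(2·3+1)(2·1+1)(2·4+1) = 189
Δ: 0! 6! 2! / 9! → 1/252
sum: t=0:+1/36 = 1/36
3j²(3 1 4; 0 0 0) = Δ·Π!·Σ² = 4/63  (sign +1)
sum: t=0:+1/240 = 1/240
3j²(3 1 4; -2 1 1) = Δ·Π!·Σ² = 1/84  (sign -1)
combine: 4πI² = 189·4/63·1/84 = 1/7
take √, sign -1: I = -0.10662181

-0.106622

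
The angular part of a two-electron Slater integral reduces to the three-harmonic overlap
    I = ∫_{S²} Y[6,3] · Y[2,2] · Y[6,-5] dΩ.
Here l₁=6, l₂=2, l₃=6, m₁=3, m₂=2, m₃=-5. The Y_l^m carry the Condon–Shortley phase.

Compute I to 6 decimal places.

m-sum 0 ✓  L=14 even ✓  4≤6≤8 ✓
Π(2lᵢ+1) = 13×5×13 = 845
triangle coeff Δ(6,2,6) = 1/90090
Σ_t [0,2]: t=0:+1/69120 t=1:−1/14400 t=2:+1/69120 = -7/172800
(3j)²=14/715 [(6 2 6; 0 0 0)], sign=-1
Σ_t [2,2]: t=2:+1/1451520 = 1/1451520
(3j)²=1/91 [(6 2 6; 3 2 -5)], sign=-1
⇒ 4πI² = 2/11
I = (+1)√(2/11/(4π)) = 0.12028562

0.120286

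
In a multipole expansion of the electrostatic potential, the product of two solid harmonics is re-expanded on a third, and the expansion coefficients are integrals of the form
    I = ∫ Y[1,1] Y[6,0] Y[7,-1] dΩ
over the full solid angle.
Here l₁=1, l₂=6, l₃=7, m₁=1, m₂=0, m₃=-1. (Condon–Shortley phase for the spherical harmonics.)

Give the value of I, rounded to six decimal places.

-0.185147

m-sum 0 ✓  L=14 even ✓  5≤7≤7 ✓
Π(2lᵢ+1) = 3×13×15 = 585
triangle coeff Δ(1,6,7) = 1/1365
Σ_t [0,0]: t=0:+1/518400 = 1/518400
(3j)²=7/195 [(1 6 7; 0 0 0)], sign=-1
Σ_t [0,0]: t=0:+1/1036800 = 1/1036800
(3j)²=4/195 [(1 6 7; 1 0 -1)], sign=+1
⇒ 4πI² = 28/65
I = (-1)√(28/65/(4π)) = -0.18514731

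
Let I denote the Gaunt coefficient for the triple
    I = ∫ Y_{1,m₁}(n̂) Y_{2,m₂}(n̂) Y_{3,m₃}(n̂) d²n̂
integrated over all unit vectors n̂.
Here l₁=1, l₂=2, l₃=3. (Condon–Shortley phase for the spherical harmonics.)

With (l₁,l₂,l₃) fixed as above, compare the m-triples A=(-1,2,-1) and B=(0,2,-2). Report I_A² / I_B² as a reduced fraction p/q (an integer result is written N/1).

1/5

l's match ⇒ only the (l;m) 3-j factors differ between A and B.
A: triangle coeff Δ(1,2,3) = 1/105; Σ_t [0,0]: t=0:+1/48 = 1/48; (3j)²=1/105 [(1 2 3; -1 2 -1)], sign=+1
B: triangle coeff Δ(1,2,3) = 1/105; Σ_t [0,0]: t=0:+1/24 = 1/24; (3j)²=1/21 [(1 2 3; 0 2 -2)], sign=-1
I_A²/I_B² = (1/105)/(1/21) = 1/5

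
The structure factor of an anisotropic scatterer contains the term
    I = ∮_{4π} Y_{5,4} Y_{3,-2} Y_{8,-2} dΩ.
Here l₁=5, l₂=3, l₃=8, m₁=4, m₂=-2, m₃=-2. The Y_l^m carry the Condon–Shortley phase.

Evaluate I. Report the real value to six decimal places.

0.032520

Rules hold: Σm=0, L=16 even, 2≤8≤8.
N = 11·7·17 = 1309
Δ = 0!·10!·6!/17! = 1/136136
Racah Σ t=0..0: t=0:+1/518400 = 1/518400
⇒ 3j(5 3 8; 0 0 0)² = 56/2431, sgn +1
Racah Σ t=0..0: t=0:+1/43545600 = 1/43545600
⇒ 3j(5 3 8; 4 -2 -2)² = 15/34034, sgn +1
4πI² = N·(3j₀)²·(3jₘ)² = 420/31603
I = +1·√(0.0132899/4π) = 0.03252038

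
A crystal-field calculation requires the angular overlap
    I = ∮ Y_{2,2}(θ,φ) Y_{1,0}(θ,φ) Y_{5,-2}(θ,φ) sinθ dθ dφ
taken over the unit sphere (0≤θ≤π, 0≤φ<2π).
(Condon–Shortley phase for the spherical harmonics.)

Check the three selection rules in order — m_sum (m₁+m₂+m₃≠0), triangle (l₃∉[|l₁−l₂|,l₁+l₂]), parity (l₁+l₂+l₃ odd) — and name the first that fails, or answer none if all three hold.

triangle

azimuthal sum: 2 + 0 − 2 = 0  ✓
1 ≤ 5 ≤ 3 (triangle on l)  ✗
L = 2 + 1 + 5 = 8 (even)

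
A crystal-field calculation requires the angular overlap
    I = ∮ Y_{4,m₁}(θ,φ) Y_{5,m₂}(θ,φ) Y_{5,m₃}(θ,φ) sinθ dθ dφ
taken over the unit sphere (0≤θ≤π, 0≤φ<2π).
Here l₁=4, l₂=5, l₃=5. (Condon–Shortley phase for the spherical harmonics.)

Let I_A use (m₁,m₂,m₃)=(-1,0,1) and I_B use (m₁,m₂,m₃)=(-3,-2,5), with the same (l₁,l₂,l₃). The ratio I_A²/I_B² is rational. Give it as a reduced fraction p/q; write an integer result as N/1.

Same 4,5,5: normalisation and zero-m 3j drop out of the ratio.
A: Δ: 4! 4! 6! / 15! → 1/3153150; sum: t=1:−1/6912 t=2:+1/864 t=3:−1/1152 t=4:+1/17280 = 7/34560; 3j²(4 5 5; -1 0 1) = Δ·Π!·Σ² = 1/429  (sign +1)
B: Δ: 4! 4! 6! / 15! → 1/3153150; sum: t=3:−1/103680 = -1/103680; 3j²(4 5 5; -3 -2 5) = Δ·Π!·Σ² = 7/429  (sign -1)
I_A²/I_B² = (1/429)/(7/429) = 1/7

1/7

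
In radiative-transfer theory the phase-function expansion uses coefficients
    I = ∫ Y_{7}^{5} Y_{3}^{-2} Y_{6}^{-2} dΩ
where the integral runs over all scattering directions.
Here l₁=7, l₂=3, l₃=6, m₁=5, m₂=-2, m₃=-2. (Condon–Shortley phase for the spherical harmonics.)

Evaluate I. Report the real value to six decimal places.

m-sum = 5 − 2 − 2 = 1 ≠ 0 ⇒ I = 0

0.000000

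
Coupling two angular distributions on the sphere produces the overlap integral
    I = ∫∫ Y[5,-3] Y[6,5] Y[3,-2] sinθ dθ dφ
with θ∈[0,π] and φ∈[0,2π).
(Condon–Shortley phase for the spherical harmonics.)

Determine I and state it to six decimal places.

Rules hold: Σm=0, L=14 even, 1≤3≤11.
N = 11·13·7 = 1001
Δ = 8!·2!·4!/15! = 1/675675
Racah Σ t=3..5: t=3:−1/8640 t=4:+1/2304 t=5:−1/8640 = 7/34560
⇒ 3j(5 6 3; 0 0 0)² = 7/429, sgn -1
Racah Σ t=7..8: t=7:−1/120960 t=8:+1/483840 = -1/161280
⇒ 3j(5 6 3; -3 5 -2)² = 2/91, sgn +1
4πI² = N·(3j₀)²·(3jₘ)² = 14/39
I = -1·√(0.358974/4π) = -0.16901560

-0.169016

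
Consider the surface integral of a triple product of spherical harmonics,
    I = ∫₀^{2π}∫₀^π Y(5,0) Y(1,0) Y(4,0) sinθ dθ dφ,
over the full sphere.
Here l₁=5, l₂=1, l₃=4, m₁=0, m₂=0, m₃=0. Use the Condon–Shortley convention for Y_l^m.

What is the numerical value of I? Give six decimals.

m-sum 0 ✓  L=10 even ✓  4≤4≤6 ✓
Π(2lᵢ+1) = 11×3×9 = 297
triangle coeff Δ(5,1,4) = 1/495
Σ_t [1,1]: t=1:−1/576 = -1/576
(3j)²=5/99 [(5 1 4; 0 0 0)], sign=-1
(m-triple is (0,0,0) — same symbol as above.)
⇒ 4πI² = 25/33
I = (+1)√(25/33/(4π)) = 0.24553200

0.245532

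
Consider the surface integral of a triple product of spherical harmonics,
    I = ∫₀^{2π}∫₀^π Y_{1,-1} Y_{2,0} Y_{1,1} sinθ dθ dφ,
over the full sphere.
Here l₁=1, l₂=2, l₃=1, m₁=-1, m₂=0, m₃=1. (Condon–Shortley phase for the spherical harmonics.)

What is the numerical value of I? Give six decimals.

0.126157

m-sum 0 ✓  L=4 even ✓  1≤1≤3 ✓
Π(2lᵢ+1) = 3×5×3 = 45
triangle coeff Δ(1,2,1) = 1/30
Σ_t [1,1]: t=1:−1/1 = -1/1
(3j)²=2/15 [(1 2 1; 0 0 0)], sign=+1
Σ_t [2,2]: t=2:+1/4 = 1/4
(3j)²=1/30 [(1 2 1; -1 0 1)], sign=+1
⇒ 4πI² = 1/5
I = (+1)√(1/5/(4π)) = 0.12615663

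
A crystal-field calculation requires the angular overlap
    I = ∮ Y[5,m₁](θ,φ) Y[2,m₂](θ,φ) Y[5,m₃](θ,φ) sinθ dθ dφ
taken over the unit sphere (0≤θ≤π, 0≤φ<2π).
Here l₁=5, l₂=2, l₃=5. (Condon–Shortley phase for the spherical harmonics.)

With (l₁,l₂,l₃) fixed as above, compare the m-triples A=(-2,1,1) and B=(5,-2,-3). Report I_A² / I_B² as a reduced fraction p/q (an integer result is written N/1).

Shared (l₁,l₂,l₃)=(5,2,5): N and (l;000)² cancel in I_A²/I_B².
A: Δ = 2!·8!·2!/13! = 1/38610; Racah Σ t=1..2: t=1:−1/2880 t=2:+1/1440 = 1/2880; ⇒ 3j(5 2 5; -2 1 1)² = 7/715, sgn +1
B: Δ = 2!·8!·2!/13! = 1/38610; Racah Σ t=0..0: t=0:+1/161280 = 1/161280; ⇒ 3j(5 2 5; 5 -2 -3)² = 1/143, sgn +1
I_A²/I_B² = (7/715)/(1/143) = 7/5

7/5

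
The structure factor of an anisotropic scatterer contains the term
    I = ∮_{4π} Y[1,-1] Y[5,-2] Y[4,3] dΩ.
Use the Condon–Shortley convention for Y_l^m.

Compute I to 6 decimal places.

m-sum 0 ✓  L=10 even ✓  4≤4≤6 ✓
Π(2lᵢ+1) = 3×11×9 = 297
triangle coeff Δ(1,5,4) = 1/495
Σ_t [1,1]: t=1:−1/576 = -1/576
(3j)²=5/99 [(1 5 4; 0 0 0)], sign=-1
Σ_t [2,2]: t=2:+1/10080 = 1/10080
(3j)²=1/165 [(1 5 4; -1 -2 3)], sign=-1
⇒ 4πI² = 1/11
I = (+1)√(1/11/(4π)) = 0.08505478

0.085055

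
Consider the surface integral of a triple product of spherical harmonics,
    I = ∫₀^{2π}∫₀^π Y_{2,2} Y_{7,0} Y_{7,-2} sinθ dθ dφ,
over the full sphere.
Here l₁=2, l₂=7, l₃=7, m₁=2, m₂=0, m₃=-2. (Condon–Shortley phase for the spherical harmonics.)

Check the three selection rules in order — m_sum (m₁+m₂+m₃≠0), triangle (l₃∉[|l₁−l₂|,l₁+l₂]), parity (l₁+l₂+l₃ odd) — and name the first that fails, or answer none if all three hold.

Σmᵢ = 0  ✓
l₃∈[|l₁−l₂|,l₁+l₂]=[5,9], have l₃=7  ✓
Σlᵢ = 16 ⇒ even  ✓

none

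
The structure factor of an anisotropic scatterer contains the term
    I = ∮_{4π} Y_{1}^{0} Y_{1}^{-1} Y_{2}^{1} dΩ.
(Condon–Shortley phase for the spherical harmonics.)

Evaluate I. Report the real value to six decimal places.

Rules hold: Σm=0, L=4 even, 0≤2≤2.
N = 3·3·5 = 45
Δ = 0!·2!·2!/5! = 1/30
Racah Σ t=0..0: t=0:+1/1 = 1/1
⇒ 3j(1 1 2; 0 0 0)² = 2/15, sgn +1
Racah Σ t=0..0: t=0:+1/2 = 1/2
⇒ 3j(1 1 2; 0 -1 1)² = 1/10, sgn -1
4πI² = N·(3j₀)²·(3jₘ)² = 3/5
I = -1·√(0.6/4π) = -0.21850969

-0.218510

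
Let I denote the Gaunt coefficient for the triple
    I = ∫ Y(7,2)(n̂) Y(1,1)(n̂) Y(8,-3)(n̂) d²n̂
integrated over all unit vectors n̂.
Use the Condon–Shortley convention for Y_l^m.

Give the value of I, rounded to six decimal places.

m-sum 0 ✓  L=16 even ✓  6≤8≤8 ✓
Π(2lᵢ+1) = 15×3×17 = 765
triangle coeff Δ(7,1,8) = 1/2040
Σ_t [0,0]: t=0:+1/25401600 = 1/25401600
(3j)²=8/255 [(7 1 8; 0 0 0)], sign=+1
Σ_t [0,0]: t=0:+1/87091200 = 1/87091200
(3j)²=11/408 [(7 1 8; 2 1 -3)], sign=-1
⇒ 4πI² = 11/17
I = (-1)√(11/17/(4π)) = -0.22691696

-0.226917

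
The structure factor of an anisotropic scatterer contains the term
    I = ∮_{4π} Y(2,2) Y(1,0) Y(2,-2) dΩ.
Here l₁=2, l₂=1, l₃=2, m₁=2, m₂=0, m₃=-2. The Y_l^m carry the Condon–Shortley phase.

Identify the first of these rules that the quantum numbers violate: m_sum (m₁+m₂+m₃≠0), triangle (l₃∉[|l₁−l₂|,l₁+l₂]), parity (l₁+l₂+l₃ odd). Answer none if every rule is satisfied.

parity

Σmᵢ = 0  ✓
l₃∈[|l₁−l₂|,l₁+l₂]=[1,3], have l₃=2  ✓
Σlᵢ = 5 ⇒ odd  ✗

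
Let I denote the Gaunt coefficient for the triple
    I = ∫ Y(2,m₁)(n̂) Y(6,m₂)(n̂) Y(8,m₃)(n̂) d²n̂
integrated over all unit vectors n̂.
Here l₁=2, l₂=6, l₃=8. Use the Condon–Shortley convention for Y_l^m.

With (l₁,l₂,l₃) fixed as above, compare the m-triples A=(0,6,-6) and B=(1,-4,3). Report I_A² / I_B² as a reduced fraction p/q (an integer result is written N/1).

Same 2,6,8: normalisation and zero-m 3j drop out of the ratio.
A: Δ: 0! 4! 12! / 17! → 1/30940; sum: t=0:+1/1916006400 = 1/1916006400; 3j²(2 6 8; 0 6 -6) = Δ·Π!·Σ² = 1/340  (sign +1)
B: Δ: 0! 4! 12! / 17! → 1/30940; sum: t=0:+1/43545600 = 1/43545600; 3j²(2 6 8; 1 -4 3) = Δ·Π!·Σ² = 11/3094  (sign -1)
I_A²/I_B² = (1/340)/(11/3094) = 91/110

91/110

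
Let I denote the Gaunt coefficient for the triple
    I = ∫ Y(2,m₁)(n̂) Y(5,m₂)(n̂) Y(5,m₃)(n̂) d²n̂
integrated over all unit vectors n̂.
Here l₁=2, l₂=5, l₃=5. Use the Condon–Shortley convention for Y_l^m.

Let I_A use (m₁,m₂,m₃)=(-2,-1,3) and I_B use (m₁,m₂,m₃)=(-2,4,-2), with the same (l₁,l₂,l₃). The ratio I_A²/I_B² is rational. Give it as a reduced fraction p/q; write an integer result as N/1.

14/9

l's match ⇒ only the (l;m) 3-j factors differ between A and B.
A: triangle coeff Δ(2,5,5) = 1/38610; Σ_t [2,2]: t=2:+1/5760 = 1/5760; (3j)²=56/2145 [(2 5 5; -2 -1 3)], sign=+1
B: triangle coeff Δ(2,5,5) = 1/38610; Σ_t [2,2]: t=2:+1/20160 = 1/20160; (3j)²=12/715 [(2 5 5; -2 4 -2)], sign=-1
I_A²/I_B² = (56/2145)/(12/715) = 14/9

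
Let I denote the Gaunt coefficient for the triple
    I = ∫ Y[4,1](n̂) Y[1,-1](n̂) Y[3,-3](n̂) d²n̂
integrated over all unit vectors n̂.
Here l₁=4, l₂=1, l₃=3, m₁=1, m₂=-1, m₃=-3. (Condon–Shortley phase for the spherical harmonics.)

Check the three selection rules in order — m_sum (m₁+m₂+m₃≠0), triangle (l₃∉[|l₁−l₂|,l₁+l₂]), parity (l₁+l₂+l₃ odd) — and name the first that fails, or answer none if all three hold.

m_sum

azimuthal sum: 1 − 1 − 3 = -3  ✗
3 ≤ 3 ≤ 5 (triangle on l)
L = 4 + 1 + 3 = 8 (even)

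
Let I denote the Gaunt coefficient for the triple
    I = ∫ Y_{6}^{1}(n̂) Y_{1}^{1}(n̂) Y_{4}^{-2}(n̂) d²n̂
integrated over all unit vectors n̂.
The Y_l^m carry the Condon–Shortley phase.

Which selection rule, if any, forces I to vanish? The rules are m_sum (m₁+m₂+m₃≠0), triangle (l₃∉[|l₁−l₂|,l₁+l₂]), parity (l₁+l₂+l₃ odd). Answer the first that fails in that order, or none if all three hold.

triangle

azimuthal sum: 1 + 1 − 2 = 0  ✓
5 ≤ 4 ≤ 7 (triangle on l)  ✗
L = 6 + 1 + 4 = 11 (odd)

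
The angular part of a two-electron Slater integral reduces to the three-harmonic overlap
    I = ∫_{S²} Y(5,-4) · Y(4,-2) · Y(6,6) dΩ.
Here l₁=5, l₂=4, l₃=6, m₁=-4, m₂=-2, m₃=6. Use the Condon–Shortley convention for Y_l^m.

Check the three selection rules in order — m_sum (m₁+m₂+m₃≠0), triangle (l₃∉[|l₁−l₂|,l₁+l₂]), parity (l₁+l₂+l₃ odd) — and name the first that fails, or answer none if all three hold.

parity

Σmᵢ = 0  ✓
l₃∈[|l₁−l₂|,l₁+l₂]=[1,9], have l₃=6  ✓
Σlᵢ = 15 ⇒ odd  ✗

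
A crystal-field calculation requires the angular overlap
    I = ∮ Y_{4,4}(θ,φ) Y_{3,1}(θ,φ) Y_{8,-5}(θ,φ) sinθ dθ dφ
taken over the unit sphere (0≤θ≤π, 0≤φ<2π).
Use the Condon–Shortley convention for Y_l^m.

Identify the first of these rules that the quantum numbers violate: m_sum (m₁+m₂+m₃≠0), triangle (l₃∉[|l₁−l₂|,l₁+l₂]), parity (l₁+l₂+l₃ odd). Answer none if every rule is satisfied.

triangle

m₁+m₂+m₃ = 4 + 1 − 5 = 0  ✓
triangle: |4−3|=1 ≤ l₃=8 ≤ 4+3=7  ✗
parity: l₁+l₂+l₃ = 15 is odd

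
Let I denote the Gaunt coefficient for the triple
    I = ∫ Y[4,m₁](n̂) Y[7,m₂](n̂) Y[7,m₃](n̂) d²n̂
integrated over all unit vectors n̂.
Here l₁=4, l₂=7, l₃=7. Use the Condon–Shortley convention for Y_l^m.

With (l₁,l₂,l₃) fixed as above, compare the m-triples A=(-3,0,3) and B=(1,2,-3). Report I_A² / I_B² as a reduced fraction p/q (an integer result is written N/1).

1323/2500

l's match ⇒ only the (l;m) 3-j factors differ between A and B.
A: triangle coeff Δ(4,7,7) = 1/58198140; Σ_t [3,4]: t=3:−1/2488320 t=4:+1/4354560 = -1/5806080; (3j)²=525/92378 [(4 7 7; -3 0 3)], sign=-1
B: triangle coeff Δ(4,7,7) = 1/58198140; Σ_t [0,3]: t=0:+1/52254720 t=1:−1/1935360 t=2:+1/725760 t=3:−1/2488320 = 5/10450944; (3j)²=31250/2909907 [(4 7 7; 1 2 -3)], sign=+1
I_A²/I_B² = (525/92378)/(31250/2909907) = 1323/2500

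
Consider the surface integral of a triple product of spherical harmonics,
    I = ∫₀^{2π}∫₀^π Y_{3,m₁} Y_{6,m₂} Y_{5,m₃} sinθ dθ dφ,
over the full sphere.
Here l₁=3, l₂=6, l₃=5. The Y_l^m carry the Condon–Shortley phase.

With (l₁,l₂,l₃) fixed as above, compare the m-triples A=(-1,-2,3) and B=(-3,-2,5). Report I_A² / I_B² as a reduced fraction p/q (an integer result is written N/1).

Shared (l₁,l₂,l₃)=(3,6,5): N and (l;000)² cancel in I_A²/I_B².
A: Δ = 4!·2!·8!/15! = 1/675675; Racah Σ t=2..4: t=2:+1/11520 t=3:−1/30240 t=4:+1/1935360 = 1/18432; ⇒ 3j(3 6 5; -1 -2 3)² = 7/429, sgn +1
B: Δ = 4!·2!·8!/15! = 1/675675; Racah Σ t=4..4: t=4:+1/1935360 = 1/1935360; ⇒ 3j(3 6 5; -3 -2 5)² = 1/1001, sgn +1
I_A²/I_B² = (7/429)/(1/1001) = 49/3

49/3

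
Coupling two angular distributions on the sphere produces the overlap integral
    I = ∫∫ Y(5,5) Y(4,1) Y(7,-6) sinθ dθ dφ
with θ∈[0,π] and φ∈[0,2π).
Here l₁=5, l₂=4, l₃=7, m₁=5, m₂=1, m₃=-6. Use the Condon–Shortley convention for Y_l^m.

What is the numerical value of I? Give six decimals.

Checks pass: Σm=0; 16 even; l₃=7∈[1,9].
(2·5+1)(2·4+1)(2·7+1) = 1485
Δ: 2! 8! 6! / 17! → 1/6126120
sum: t=0:+1/69120 t=1:−1/20736 t=2:+1/69120 = -1/51840
3j²(5 4 7; 0 0 0) = Δ·Π!·Σ² = 280/21879  (sign +1)
sum: t=0:+1/9676800 = 1/9676800
3j²(5 4 7; 5 1 -6) = Δ·Π!·Σ² = 27/952  (sign -1)
combine: 4πI² = 1485·280/21879·27/952 = 2025/3757
take √, sign -1: I = -0.20710328

-0.207103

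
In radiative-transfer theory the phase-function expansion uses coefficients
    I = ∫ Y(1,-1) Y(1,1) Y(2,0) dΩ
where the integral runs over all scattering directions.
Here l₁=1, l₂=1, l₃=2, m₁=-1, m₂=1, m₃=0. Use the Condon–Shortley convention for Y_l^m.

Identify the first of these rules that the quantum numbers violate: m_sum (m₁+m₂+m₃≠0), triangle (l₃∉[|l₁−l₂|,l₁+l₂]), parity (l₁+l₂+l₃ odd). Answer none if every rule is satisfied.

Σmᵢ = 0  ✓
l₃∈[|l₁−l₂|,l₁+l₂]=[0,2], have l₃=2  ✓
Σlᵢ = 4 ⇒ even  ✓

none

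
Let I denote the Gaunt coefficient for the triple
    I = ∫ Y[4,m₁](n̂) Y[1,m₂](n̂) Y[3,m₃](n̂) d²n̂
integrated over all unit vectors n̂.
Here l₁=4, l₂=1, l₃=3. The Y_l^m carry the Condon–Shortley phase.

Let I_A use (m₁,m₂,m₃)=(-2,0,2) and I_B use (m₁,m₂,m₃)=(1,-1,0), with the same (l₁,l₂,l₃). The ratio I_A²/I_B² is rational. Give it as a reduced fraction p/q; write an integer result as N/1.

Shared (l₁,l₂,l₃)=(4,1,3): N and (l;000)² cancel in I_A²/I_B².
A: Δ = 2!·6!·0!/9! = 1/252; Racah Σ t=1..1: t=1:−1/120 = -1/120; ⇒ 3j(4 1 3; -2 0 2)² = 1/21, sgn +1
B: Δ = 2!·6!·0!/9! = 1/252; Racah Σ t=0..0: t=0:+1/72 = 1/72; ⇒ 3j(4 1 3; 1 -1 0)² = 5/126, sgn -1
I_A²/I_B² = (1/21)/(5/126) = 6/5

6/5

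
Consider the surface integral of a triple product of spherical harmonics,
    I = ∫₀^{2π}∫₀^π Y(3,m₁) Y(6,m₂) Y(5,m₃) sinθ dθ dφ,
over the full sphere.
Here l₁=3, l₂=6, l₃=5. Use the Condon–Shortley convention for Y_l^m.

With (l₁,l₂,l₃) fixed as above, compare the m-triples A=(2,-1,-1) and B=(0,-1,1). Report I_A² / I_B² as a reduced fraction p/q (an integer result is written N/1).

Shared (l₁,l₂,l₃)=(3,6,5): N and (l;000)² cancel in I_A²/I_B².
A: Δ = 4!·2!·8!/15! = 1/675675; Racah Σ t=0..1: t=0:+1/17280 t=1:−1/6912 = -1/11520; ⇒ 3j(3 6 5; 2 -1 -1)² = 2/143, sgn -1
B: Δ = 4!·2!·8!/15! = 1/675675; Racah Σ t=1..3: t=1:−1/6912 t=2:+1/2880 t=3:−1/17280 = 1/6912; ⇒ 3j(3 6 5; 0 -1 1)² = 5/429, sgn +1
I_A²/I_B² = (2/143)/(5/429) = 6/5

6/5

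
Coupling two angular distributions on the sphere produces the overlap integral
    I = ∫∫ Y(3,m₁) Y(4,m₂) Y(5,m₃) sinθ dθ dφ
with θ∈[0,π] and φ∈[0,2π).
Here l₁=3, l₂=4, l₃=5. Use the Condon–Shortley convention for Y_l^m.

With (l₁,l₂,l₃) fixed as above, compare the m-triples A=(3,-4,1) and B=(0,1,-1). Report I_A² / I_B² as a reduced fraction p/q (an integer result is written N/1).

70/361

Shared (l₁,l₂,l₃)=(3,4,5): N and (l;000)² cancel in I_A²/I_B².
A: Δ = 2!·4!·6!/13! = 1/180180; Racah Σ t=0..0: t=0:+1/34560 = 1/34560; ⇒ 3j(3 4 5; 3 -4 1)² = 1/429, sgn +1
B: Δ = 2!·4!·6!/13! = 1/180180; Racah Σ t=0..2: t=0:+1/1440 t=1:−1/192 t=2:+1/432 = -19/8640; ⇒ 3j(3 4 5; 0 1 -1)² = 361/30030, sgn -1
I_A²/I_B² = (1/429)/(361/30030) = 70/361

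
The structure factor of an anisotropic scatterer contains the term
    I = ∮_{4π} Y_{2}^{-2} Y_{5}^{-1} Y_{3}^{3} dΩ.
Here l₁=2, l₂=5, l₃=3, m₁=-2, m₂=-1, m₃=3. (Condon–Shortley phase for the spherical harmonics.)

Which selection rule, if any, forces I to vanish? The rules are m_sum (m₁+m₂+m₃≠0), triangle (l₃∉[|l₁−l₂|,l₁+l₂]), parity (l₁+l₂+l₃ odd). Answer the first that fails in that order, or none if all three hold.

none

Σmᵢ = 0  ✓
l₃∈[|l₁−l₂|,l₁+l₂]=[3,7], have l₃=3  ✓
Σlᵢ = 10 ⇒ even  ✓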